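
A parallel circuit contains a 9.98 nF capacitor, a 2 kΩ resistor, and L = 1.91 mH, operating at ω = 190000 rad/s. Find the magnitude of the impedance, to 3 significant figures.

1010 Ω

X_L = ωL = 363 Ω
X_C = 1/(ωC) = 527 Ω
Parallel: admittances add. Y = 1/R + 1/(jωL) + jωC
Y = (0.000500 − j0.000859) S
|Y| = 0.000994 S → |Z| = 1/|Y| = 1010 Ω, ∠Z = −∠Y = 59.8°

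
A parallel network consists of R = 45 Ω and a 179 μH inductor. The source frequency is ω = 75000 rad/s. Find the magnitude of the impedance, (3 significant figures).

12.9 Ω

X_L = ωL = 13.4 Ω
Parallel: admittances add. Y = 1/R + 1/(jωL)
Y = (0.0222 − j0.0745) S
|Y| = 0.0777 S → |Z| = 1/|Y| = 12.9 Ω, ∠Z = −∠Y = 73.4°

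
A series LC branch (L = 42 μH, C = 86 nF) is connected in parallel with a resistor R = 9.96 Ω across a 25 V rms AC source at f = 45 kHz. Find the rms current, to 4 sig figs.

2.652 A

ω = 2πf = 282700 rad/s
X_L = ωL = 11.88 Ω
X_C = 1/(ωC) = 41.13 Ω
Branch 1: Z₁ = R = 9.960 Ω
Branch 2 (series LC): Z₂ = j(X_L − X_C) = −j29.25 Ω
Parallel: Z = Z₁Z₂/(Z₁+Z₂), |Z| = 9.428 Ω, ∠Z = -18.80°
I = V/|Z| = 25/9.428 = 2.652 A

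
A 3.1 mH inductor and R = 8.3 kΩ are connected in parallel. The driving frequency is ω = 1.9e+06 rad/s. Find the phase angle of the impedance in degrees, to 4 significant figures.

54.64°

X_L = ωL = 5890 Ω
Parallel: admittances add. Y = 1/R + 1/(jωL)
Y = (0.0001205 − j0.0001698) S
|Y| = 0.0002082 S → |Z| = 1/|Y| = 4803 Ω, ∠Z = −∠Y = 54.64°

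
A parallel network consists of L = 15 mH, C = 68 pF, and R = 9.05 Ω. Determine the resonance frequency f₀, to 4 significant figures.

ω₀ = 1/√(LC) = 1/√(0.015 × 6.8e-11) = 990100 rad/s
f₀ = ω₀/(2π) = 157.6 kHz

157.6 kHz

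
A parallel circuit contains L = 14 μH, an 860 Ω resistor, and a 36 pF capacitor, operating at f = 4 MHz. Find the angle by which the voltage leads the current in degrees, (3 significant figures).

ω = 2πf = 2.513e+07 rad/s
X_L = ωL = 352 Ω
X_C = 1/(ωC) = 1110 Ω
Parallel: admittances add. Y = 1/R + 1/(jωL) + jωC
Y = (0.00116 − j0.00194) S
|Y| = 0.00226 S → |Z| = 1/|Y| = 443 Ω, ∠Z = −∠Y = 59.0°

59.0°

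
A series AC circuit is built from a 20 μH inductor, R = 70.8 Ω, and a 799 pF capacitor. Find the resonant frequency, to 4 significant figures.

1.259 MHz

ω₀ = 1/√(LC) = 1/√(2e-05 × 7.99e-10) = 7.911e+06 rad/s
f₀ = ω₀/(2π) = 1.259 MHz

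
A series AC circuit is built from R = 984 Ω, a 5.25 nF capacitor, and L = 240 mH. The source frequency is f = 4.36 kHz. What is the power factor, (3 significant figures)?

ω = 2πf = 27390 rad/s
X_L = ωL = 6570 Ω
X_C = 1/(ωC) = 6950 Ω
Net reactance X = X_L − X_C = -378 Ω
Z = 984 − j378 Ω
|Z| = √(984² + 378²) = 1050 Ω
∠Z = arctan(-378/984) = -21.0°
cos φ = cos(-21.0°) = 0.933

0.933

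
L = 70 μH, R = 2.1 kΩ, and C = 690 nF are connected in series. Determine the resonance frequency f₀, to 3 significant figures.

ω₀ = 1/√(LC) = 1/√(7e-05 × 6.9e-07) = 143900 rad/s
f₀ = ω₀/(2π) = 22.9 kHz

22.9 kHz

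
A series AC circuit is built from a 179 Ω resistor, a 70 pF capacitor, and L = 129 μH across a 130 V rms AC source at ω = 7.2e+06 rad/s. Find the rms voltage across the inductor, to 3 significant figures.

X_L = ωL = 929 Ω
X_C = 1/(ωC) = 1980 Ω
Net reactance X = X_L − X_C = -1060 Ω
Z = 179 − j1060 Ω
|Z| = √(179² + 1060²) = 1070 Ω
I = V/|Z| = 121 mA
V_L = I·|Z_L| = 0.121 × 929 = 113 V

113 V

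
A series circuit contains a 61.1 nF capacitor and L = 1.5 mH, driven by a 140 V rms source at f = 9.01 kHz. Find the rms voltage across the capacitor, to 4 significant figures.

ω = 2πf = 56610 rad/s
X_L = ωL = 84.92 Ω
X_C = 1/(ωC) = 289.1 Ω
Net reactance X = X_L − X_C = -204.2 Ω
Z = − j204.2 Ω
|Z| = √(0² + 204.2²) = 204.2 Ω
I = V/|Z| = 685.6 mA
V_C = I·|Z_C| = 0.6856 × 289.1 = 198.2 V

198.2 V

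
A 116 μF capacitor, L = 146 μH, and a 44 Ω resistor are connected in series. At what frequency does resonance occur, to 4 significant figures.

1.223 kHz

ω₀ = 1/√(LC) = 1/√(0.000146 × 0.000116) = 7684 rad/s
f₀ = ω₀/(2π) = 1.223 kHz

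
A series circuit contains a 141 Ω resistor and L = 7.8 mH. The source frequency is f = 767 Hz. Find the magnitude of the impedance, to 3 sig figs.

146 Ω

ω = 2πf = 4819 rad/s
X_L = ωL = 37.6 Ω
Z = 141 + j37.6 Ω
|Z| = √(141² + 37.6²) = 146 Ω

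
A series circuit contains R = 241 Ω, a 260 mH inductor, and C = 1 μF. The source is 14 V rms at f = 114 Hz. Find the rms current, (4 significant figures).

ω = 2πf = 716.3 rad/s
X_L = ωL = 186.2 Ω
X_C = 1/(ωC) = 1396 Ω
Net reactance X = X_L − X_C = -1210 Ω
Z = 241.0 − j1210 Ω
|Z| = √(241.0² + 1210²) = 1234 Ω
I = V/|Z| = 14/1234 = 11.35 mA

11.35 mA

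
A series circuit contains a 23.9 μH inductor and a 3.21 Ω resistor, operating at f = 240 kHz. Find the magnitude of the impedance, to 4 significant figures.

36.18 Ω

ω = 2πf = 1.508e+06 rad/s
X_L = ωL = 36.04 Ω
Z = 3.210 + j36.04 Ω
|Z| = √(3.210² + 36.04²) = 36.18 Ω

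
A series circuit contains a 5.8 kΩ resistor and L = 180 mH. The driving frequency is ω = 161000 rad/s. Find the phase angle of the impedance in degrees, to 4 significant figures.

78.68°

X_L = ωL = 28980 Ω
Z = 5800 + j28980 Ω
|Z| = √(5800² + 28980²) = 29550 Ω
∠Z = arctan(28980/5800) = 78.68°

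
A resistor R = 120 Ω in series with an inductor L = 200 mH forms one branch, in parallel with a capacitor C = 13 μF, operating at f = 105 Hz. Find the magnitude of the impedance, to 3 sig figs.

ω = 2πf = 659.7 rad/s
X_L = ωL = 132 Ω
X_C = 1/(ωC) = 117 Ω
Branch 1 (R+jX_L): Z₁ = 120 + j132 Ω, |Z₁| = 178 Ω
Branch 2 (−jX_C): Z₂ = −j117 Ω
Parallel: Z = Z₁Z₂/(Z₁+Z₂), |Z| = 172 Ω, ∠Z = -49.6°

172 Ω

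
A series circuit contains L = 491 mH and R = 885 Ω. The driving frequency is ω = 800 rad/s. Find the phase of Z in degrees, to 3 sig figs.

23.9°

X_L = ωL = 393 Ω
Z = 885 + j393 Ω
|Z| = √(885² + 393²) = 968 Ω
∠Z = arctan(393/885) = 23.9°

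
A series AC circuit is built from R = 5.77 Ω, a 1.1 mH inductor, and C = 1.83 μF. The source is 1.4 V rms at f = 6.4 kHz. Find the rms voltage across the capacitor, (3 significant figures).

0.610 V

ω = 2πf = 40210 rad/s
X_L = ωL = 44.2 Ω
X_C = 1/(ωC) = 13.6 Ω
Net reactance X = X_L − X_C = 30.6 Ω
Z = 5.77 + j30.6 Ω
|Z| = √(5.77² + 30.6²) = 31.2 Ω
I = V/|Z| = 44.9 mA
V_C = I·|Z_C| = 0.0449 × 13.6 = 0.610 V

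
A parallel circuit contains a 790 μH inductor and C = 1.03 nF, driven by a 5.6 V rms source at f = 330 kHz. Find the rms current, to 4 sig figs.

8.541 mA

ω = 2πf = 2.073e+06 rad/s
X_L = ωL = 1638 Ω
X_C = 1/(ωC) = 468.2 Ω
Parallel: admittances add. Y = 1/(jωL) + jωC
Y = (0 + j0.001525) S
|Y| = 0.001525 S → |Z| = 1/|Y| = 655.7 Ω, ∠Z = −∠Y = -90.00°
I = V/|Z| = 5.6/655.7 = 8.541 mA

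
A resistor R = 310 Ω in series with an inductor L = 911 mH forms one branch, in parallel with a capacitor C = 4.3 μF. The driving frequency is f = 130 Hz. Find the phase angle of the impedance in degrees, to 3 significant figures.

-78.6°

ω = 2πf = 816.8 rad/s
X_L = ωL = 744 Ω
X_C = 1/(ωC) = 285 Ω
Branch 1 (R+jX_L): Z₁ = 310 + j744 Ω, |Z₁| = 806 Ω
Branch 2 (−jX_C): Z₂ = −j285 Ω
Parallel: Z = Z₁Z₂/(Z₁+Z₂), |Z| = 414 Ω, ∠Z = -78.6°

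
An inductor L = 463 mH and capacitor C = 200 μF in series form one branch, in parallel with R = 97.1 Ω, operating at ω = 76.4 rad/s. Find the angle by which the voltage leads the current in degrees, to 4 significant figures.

X_L = ωL = 35.37 Ω
X_C = 1/(ωC) = 65.45 Ω
Branch 1: Z₁ = R = 97.10 Ω
Branch 2 (series LC): Z₂ = j(X_L − X_C) = −j30.07 Ω
Parallel: Z = Z₁Z₂/(Z₁+Z₂), |Z| = 28.73 Ω, ∠Z = -72.79°

-72.79°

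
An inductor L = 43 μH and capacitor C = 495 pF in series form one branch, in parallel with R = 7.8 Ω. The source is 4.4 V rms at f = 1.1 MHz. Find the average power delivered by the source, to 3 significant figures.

ω = 2πf = 6.912e+06 rad/s
X_L = ωL = 297 Ω
X_C = 1/(ωC) = 292 Ω
Branch 1: Z₁ = R = 7.80 Ω
Branch 2 (series LC): Z₂ = j(X_L − X_C) = j4.90 Ω
Parallel: Z = Z₁Z₂/(Z₁+Z₂), |Z| = 4.15 Ω, ∠Z = 57.9°
I = V/|Z| = 1.06 A
P = VI cos φ = 4.4 × 1.06 × cos(57.9°) = 2.48 W

2.48 W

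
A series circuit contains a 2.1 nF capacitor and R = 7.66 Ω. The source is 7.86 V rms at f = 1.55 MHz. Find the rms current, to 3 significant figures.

159 mA

ω = 2πf = 9.739e+06 rad/s
X_C = 1/(ωC) = 48.9 Ω
Z = 7.66 − j48.9 Ω
|Z| = √(7.66² + 48.9²) = 49.5 Ω
I = V/|Z| = 7.86/49.5 = 159 mA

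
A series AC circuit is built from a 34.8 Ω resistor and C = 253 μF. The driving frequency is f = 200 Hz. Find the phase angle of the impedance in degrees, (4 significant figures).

-5.165°

ω = 2πf = 1257 rad/s
X_C = 1/(ωC) = 3.145 Ω
Z = 34.80 − j3.145 Ω
|Z| = √(34.80² + 3.145²) = 34.94 Ω
∠Z = arctan(-3.145/34.80) = -5.165°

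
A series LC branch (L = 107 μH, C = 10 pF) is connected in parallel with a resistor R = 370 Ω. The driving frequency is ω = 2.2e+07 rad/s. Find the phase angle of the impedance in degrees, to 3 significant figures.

-9.58°

X_L = ωL = 2350 Ω
X_C = 1/(ωC) = 4550 Ω
Branch 1: Z₁ = R = 370 Ω
Branch 2 (series LC): Z₂ = j(X_L − X_C) = −j2190 Ω
Parallel: Z = Z₁Z₂/(Z₁+Z₂), |Z| = 365 Ω, ∠Z = -9.58°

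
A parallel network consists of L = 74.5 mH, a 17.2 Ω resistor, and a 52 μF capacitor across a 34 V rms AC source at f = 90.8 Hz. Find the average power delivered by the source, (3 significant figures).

ω = 2πf = 570.5 rad/s
X_L = ωL = 42.5 Ω
X_C = 1/(ωC) = 33.7 Ω
Parallel: admittances add. Y = 1/R + 1/(jωL) + jωC
Y = (0.0581 + j0.00614) S
|Y| = 0.0585 S → |Z| = 1/|Y| = 17.1 Ω, ∠Z = −∠Y = -6.03°
I = V/|Z| = 1.99 A
P = VI cos φ = 34 × 1.99 × cos(-6.03°) = 67.2 W

67.2 W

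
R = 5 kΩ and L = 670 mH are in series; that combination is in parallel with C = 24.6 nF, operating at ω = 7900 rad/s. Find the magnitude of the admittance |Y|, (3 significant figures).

X_L = ωL = 5290 Ω
X_C = 1/(ωC) = 5150 Ω
Branch 1 (R+jX_L): Z₁ = 5000 + j5290 Ω, |Z₁| = 7280 Ω
Branch 2 (−jX_C): Z₂ = −j5150 Ω
Parallel: Z = Z₁Z₂/(Z₁+Z₂), |Z| = 7490 Ω, ∠Z = -45.1°
|Y| = 1/|Z| = 134 μS

134 μS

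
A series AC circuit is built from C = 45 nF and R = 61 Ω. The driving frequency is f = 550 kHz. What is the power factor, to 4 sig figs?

0.9945

ω = 2πf = 3.456e+06 rad/s
X_C = 1/(ωC) = 6.431 Ω
Z = 61.00 − j6.431 Ω
|Z| = √(61.00² + 6.431²) = 61.34 Ω
∠Z = arctan(-6.431/61.00) = -6.018°
cos φ = cos(-6.018°) = 0.9945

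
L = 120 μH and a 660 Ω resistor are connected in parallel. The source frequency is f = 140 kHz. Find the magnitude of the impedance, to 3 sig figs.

104 Ω

ω = 2πf = 879600 rad/s
X_L = ωL = 106 Ω
Parallel: admittances add. Y = 1/R + 1/(jωL)
Y = (0.00152 − j0.00947) S
|Y| = 0.00959 S → |Z| = 1/|Y| = 104 Ω, ∠Z = −∠Y = 80.9°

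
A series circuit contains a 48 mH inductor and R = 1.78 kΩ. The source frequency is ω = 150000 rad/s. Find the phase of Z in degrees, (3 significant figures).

76.1°

X_L = ωL = 7200 Ω
Z = 1780 + j7200 Ω
|Z| = √(1780² + 7200²) = 7420 Ω
∠Z = arctan(7200/1780) = 76.1°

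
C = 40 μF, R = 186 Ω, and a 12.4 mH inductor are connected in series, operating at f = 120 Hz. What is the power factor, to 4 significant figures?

0.9919

ω = 2πf = 754.0 rad/s
X_L = ωL = 9.349 Ω
X_C = 1/(ωC) = 33.16 Ω
Net reactance X = X_L − X_C = -23.81 Ω
Z = 186.0 − j23.81 Ω
|Z| = √(186.0² + 23.81²) = 187.5 Ω
∠Z = arctan(-23.81/186.0) = -7.294°
cos φ = cos(-7.294°) = 0.9919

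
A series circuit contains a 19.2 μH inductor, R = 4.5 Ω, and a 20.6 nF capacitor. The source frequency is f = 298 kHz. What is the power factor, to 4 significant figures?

0.4096

ω = 2πf = 1.872e+06 rad/s
X_L = ωL = 35.95 Ω
X_C = 1/(ωC) = 25.93 Ω
Net reactance X = X_L − X_C = 10.02 Ω
Z = 4.500 + j10.02 Ω
|Z| = √(4.500² + 10.02²) = 10.99 Ω
∠Z = arctan(10.02/4.500) = 65.82°
cos φ = cos(65.82°) = 0.4096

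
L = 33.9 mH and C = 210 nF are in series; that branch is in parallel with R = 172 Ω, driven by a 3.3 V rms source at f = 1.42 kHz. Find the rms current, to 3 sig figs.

ω = 2πf = 8922 rad/s
X_L = ωL = 302 Ω
X_C = 1/(ωC) = 534 Ω
Branch 1: Z₁ = R = 172 Ω
Branch 2 (series LC): Z₂ = j(X_L − X_C) = −j231 Ω
Parallel: Z = Z₁Z₂/(Z₁+Z₂), |Z| = 138 Ω, ∠Z = -36.6°
I = V/|Z| = 3.3/138 = 23.9 mA

23.9 mA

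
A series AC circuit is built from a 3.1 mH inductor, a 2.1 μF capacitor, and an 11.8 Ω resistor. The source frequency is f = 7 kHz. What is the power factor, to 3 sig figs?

0.0936

ω = 2πf = 43980 rad/s
X_L = ωL = 136 Ω
X_C = 1/(ωC) = 10.8 Ω
Net reactance X = X_L − X_C = 126 Ω
Z = 11.8 + j126 Ω
|Z| = √(11.8² + 126²) = 126 Ω
∠Z = arctan(126/11.8) = 84.6°
cos φ = cos(84.6°) = 0.0936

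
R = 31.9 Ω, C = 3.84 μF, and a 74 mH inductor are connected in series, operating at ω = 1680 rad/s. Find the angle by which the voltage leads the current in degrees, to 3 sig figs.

X_L = ωL = 124 Ω
X_C = 1/(ωC) = 155 Ω
Net reactance X = X_L − X_C = -30.7 Ω
Z = 31.9 − j30.7 Ω
|Z| = √(31.9² + 30.7²) = 44.3 Ω
∠Z = arctan(-30.7/31.9) = -43.9°

-43.9°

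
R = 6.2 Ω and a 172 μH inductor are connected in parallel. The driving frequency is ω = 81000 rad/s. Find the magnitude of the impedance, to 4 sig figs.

X_L = ωL = 13.93 Ω
Parallel: admittances add. Y = 1/R + 1/(jωL)
Y = (0.1613 − j0.07178) S
|Y| = 0.1765 S → |Z| = 1/|Y| = 5.664 Ω, ∠Z = −∠Y = 23.99°

5.664 Ω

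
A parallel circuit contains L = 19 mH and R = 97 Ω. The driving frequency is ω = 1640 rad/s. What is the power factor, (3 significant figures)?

0.306

X_L = ωL = 31.2 Ω
Parallel: admittances add. Y = 1/R + 1/(jωL)
Y = (0.0103 − j0.0321) S
|Y| = 0.0337 S → |Z| = 1/|Y| = 29.7 Ω, ∠Z = −∠Y = 72.2°
cos φ = cos(72.2°) = 0.306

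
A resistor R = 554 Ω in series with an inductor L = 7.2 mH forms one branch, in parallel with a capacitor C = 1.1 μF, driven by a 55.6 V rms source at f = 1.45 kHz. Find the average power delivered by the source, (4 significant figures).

5.503 W

ω = 2πf = 9111 rad/s
X_L = ωL = 65.60 Ω
X_C = 1/(ωC) = 99.78 Ω
Branch 1 (R+jX_L): Z₁ = 554.0 + j65.60 Ω, |Z₁| = 557.9 Ω
Branch 2 (−jX_C): Z₂ = −j99.78 Ω
Parallel: Z = Z₁Z₂/(Z₁+Z₂), |Z| = 100.3 Ω, ∠Z = -79.72°
I = V/|Z| = 554.4 mA
P = VI cos φ = 55.6 × 0.5544 × cos(-79.72°) = 5.503 W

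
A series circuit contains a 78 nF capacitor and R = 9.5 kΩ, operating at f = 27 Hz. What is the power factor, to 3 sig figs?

0.125

ω = 2πf = 169.6 rad/s
X_C = 1/(ωC) = 75600 Ω
Z = 9500 − j75600 Ω
|Z| = √(9500² + 75600²) = 76200 Ω
∠Z = arctan(-75600/9500) = -82.8°
cos φ = cos(-82.8°) = 0.125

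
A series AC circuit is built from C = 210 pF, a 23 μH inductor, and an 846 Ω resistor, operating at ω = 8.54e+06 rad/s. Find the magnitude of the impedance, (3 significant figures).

X_L = ωL = 196 Ω
X_C = 1/(ωC) = 558 Ω
Net reactance X = X_L − X_C = -361 Ω
Z = 846 − j361 Ω
|Z| = √(846² + 361²) = 920 Ω

920 Ω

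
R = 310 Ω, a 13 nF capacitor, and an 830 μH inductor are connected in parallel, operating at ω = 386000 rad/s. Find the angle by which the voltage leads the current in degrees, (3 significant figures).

-30.5°

X_L = ωL = 320 Ω
X_C = 1/(ωC) = 199 Ω
Parallel: admittances add. Y = 1/R + 1/(jωL) + jωC
Y = (0.00323 + j0.00190) S
|Y| = 0.00374 S → |Z| = 1/|Y| = 267 Ω, ∠Z = −∠Y = -30.5°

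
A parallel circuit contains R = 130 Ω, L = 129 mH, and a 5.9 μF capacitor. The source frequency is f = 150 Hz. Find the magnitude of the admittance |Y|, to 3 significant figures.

ω = 2πf = 942.5 rad/s
X_L = ωL = 122 Ω
X_C = 1/(ωC) = 180 Ω
Parallel: admittances add. Y = 1/R + 1/(jωL) + jωC
Y = (0.00769 − j0.00266) S
|Y| = 0.00814 S → |Z| = 1/|Y| = 123 Ω, ∠Z = −∠Y = 19.1°

8.14 mS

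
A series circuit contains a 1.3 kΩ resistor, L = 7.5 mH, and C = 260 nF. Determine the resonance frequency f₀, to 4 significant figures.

ω₀ = 1/√(LC) = 1/√(0.0075 × 2.6e-07) = 22650 rad/s
f₀ = ω₀/(2π) = 3.604 kHz

3.604 kHz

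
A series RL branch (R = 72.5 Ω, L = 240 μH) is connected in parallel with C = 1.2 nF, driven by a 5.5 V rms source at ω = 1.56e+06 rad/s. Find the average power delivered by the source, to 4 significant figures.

15.08 mW

X_L = ωL = 374.4 Ω
X_C = 1/(ωC) = 534.2 Ω
Branch 1 (R+jX_L): Z₁ = 72.50 + j374.4 Ω, |Z₁| = 381.4 Ω
Branch 2 (−jX_C): Z₂ = −j534.2 Ω
Parallel: Z = Z₁Z₂/(Z₁+Z₂), |Z| = 1161 Ω, ∠Z = 54.64°
I = V/|Z| = 4.737 mA
P = VI cos φ = 5.5 × 0.004737 × cos(54.64°) = 15.08 mW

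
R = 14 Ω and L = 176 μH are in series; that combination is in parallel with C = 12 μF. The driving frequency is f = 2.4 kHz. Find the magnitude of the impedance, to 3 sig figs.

ω = 2πf = 15080 rad/s
X_L = ωL = 2.65 Ω
X_C = 1/(ωC) = 5.53 Ω
Branch 1 (R+jX_L): Z₁ = 14.0 + j2.65 Ω, |Z₁| = 14.2 Ω
Branch 2 (−jX_C): Z₂ = −j5.53 Ω
Parallel: Z = Z₁Z₂/(Z₁+Z₂), |Z| = 5.51 Ω, ∠Z = -67.7°

5.51 Ω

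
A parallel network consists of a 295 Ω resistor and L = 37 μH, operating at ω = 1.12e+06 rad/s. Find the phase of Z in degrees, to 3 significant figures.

82.0°

X_L = ωL = 41.4 Ω
Parallel: admittances add. Y = 1/R + 1/(jωL)
Y = (0.00339 − j0.0241) S
|Y| = 0.0244 S → |Z| = 1/|Y| = 41.0 Ω, ∠Z = −∠Y = 82.0°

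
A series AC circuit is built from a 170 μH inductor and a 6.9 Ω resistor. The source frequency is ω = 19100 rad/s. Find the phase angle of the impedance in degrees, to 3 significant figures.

25.2°

X_L = ωL = 3.25 Ω
Z = 6.90 + j3.25 Ω
|Z| = √(6.90² + 3.25²) = 7.63 Ω
∠Z = arctan(3.25/6.90) = 25.2°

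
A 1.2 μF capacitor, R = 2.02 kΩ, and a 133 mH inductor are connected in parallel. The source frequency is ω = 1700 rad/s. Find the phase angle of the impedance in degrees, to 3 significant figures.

78.3°

X_L = ωL = 226 Ω
X_C = 1/(ωC) = 490 Ω
Parallel: admittances add. Y = 1/R + 1/(jωL) + jωC
Y = (0.000495 − j0.00238) S
|Y| = 0.00243 S → |Z| = 1/|Y| = 411 Ω, ∠Z = −∠Y = 78.3°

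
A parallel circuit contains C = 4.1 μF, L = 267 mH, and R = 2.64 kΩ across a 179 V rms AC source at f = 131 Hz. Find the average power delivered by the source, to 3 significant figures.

12.1 W

ω = 2πf = 823.1 rad/s
X_L = ωL = 220 Ω
X_C = 1/(ωC) = 296 Ω
Parallel: admittances add. Y = 1/R + 1/(jωL) + jωC
Y = (0.000379 − j0.00118) S
|Y| = 0.00124 S → |Z| = 1/|Y| = 810 Ω, ∠Z = −∠Y = 72.1°
I = V/|Z| = 221 mA
P = VI cos φ = 179 × 0.221 × cos(72.1°) = 12.1 W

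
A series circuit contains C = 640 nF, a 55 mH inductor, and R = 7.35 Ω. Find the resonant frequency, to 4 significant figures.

848.3 Hz

ω₀ = 1/√(LC) = 1/√(0.055 × 6.4e-07) = 5330 rad/s
f₀ = ω₀/(2π) = 848.3 Hz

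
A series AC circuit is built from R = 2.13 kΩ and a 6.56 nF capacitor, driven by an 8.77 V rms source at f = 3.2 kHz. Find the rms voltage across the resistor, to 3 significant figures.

ω = 2πf = 20110 rad/s
X_C = 1/(ωC) = 7580 Ω
Z = 2130 − j7580 Ω
|Z| = √(2130² + 7580²) = 7880 Ω
I = V/|Z| = 1.11 mA
V_R = I·|Z_R| = 0.00111 × 2130 = 2.37 V

2.37 V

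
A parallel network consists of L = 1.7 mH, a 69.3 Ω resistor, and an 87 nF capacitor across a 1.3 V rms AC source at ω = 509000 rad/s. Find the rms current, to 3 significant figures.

X_L = ωL = 865 Ω
X_C = 1/(ωC) = 22.6 Ω
Parallel: admittances add. Y = 1/R + 1/(jωL) + jωC
Y = (0.0144 + j0.0431) S
|Y| = 0.0455 S → |Z| = 1/|Y| = 22.0 Ω, ∠Z = −∠Y = -71.5°
I = V/|Z| = 1.3/22.0 = 59.1 mA

59.1 mA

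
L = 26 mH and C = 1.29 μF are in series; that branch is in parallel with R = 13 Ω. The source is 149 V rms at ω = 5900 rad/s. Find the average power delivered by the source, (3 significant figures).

X_L = ωL = 153 Ω
X_C = 1/(ωC) = 131 Ω
Branch 1: Z₁ = R = 13.0 Ω
Branch 2 (series LC): Z₂ = j(X_L − X_C) = j22.0 Ω
Parallel: Z = Z₁Z₂/(Z₁+Z₂), |Z| = 11.2 Ω, ∠Z = 30.6°
I = V/|Z| = 13.3 A
P = VI cos φ = 149 × 13.3 × cos(30.6°) = 1.71 kW

1.71 kW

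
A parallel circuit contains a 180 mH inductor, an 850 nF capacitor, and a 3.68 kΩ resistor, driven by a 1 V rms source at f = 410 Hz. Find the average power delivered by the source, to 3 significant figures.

ω = 2πf = 2576 rad/s
X_L = ωL = 464 Ω
X_C = 1/(ωC) = 457 Ω
Parallel: admittances add. Y = 1/R + 1/(jωL) + jωC
Y = (0.000272 + j3.31e-05) S
|Y| = 0.000274 S → |Z| = 1/|Y| = 3650 Ω, ∠Z = −∠Y = -6.95°
I = V/|Z| = 274 μA
P = VI cos φ = 1 × 0.000274 × cos(-6.95°) = 272 μW

272 μW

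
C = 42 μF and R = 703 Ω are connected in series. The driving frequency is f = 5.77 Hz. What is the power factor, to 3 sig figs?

ω = 2πf = 36.25 rad/s
X_C = 1/(ωC) = 657 Ω
Z = 703 − j657 Ω
|Z| = √(703² + 657²) = 962 Ω
∠Z = arctan(-657/703) = -43.1°
cos φ = cos(-43.1°) = 0.731

0.731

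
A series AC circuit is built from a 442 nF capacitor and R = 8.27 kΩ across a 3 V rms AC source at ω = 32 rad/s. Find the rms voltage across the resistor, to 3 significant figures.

0.349 V

X_C = 1/(ωC) = 70700 Ω
Z = 8270 − j70700 Ω
|Z| = √(8270² + 70700²) = 71200 Ω
I = V/|Z| = 42.1 μA
V_R = I·|Z_R| = 4.21e-05 × 8270 = 0.349 V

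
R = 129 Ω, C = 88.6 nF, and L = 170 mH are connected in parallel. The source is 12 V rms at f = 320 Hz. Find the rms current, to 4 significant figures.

ω = 2πf = 2011 rad/s
X_L = ωL = 341.8 Ω
X_C = 1/(ωC) = 5614 Ω
Parallel: admittances add. Y = 1/R + 1/(jωL) + jωC
Y = (0.007752 − j0.002748) S
|Y| = 0.008224 S → |Z| = 1/|Y| = 121.6 Ω, ∠Z = −∠Y = 19.52°
I = V/|Z| = 12/121.6 = 98.69 mA

98.69 mA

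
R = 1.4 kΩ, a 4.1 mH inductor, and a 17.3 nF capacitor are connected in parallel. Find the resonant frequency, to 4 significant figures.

ω₀ = 1/√(LC) = 1/√(0.0041 × 1.73e-08) = 118700 rad/s
f₀ = ω₀/(2π) = 18.90 kHz

18.90 kHz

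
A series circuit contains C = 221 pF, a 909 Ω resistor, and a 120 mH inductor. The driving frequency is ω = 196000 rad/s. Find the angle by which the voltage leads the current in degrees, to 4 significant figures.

25.51°

X_L = ωL = 23520 Ω
X_C = 1/(ωC) = 23090 Ω
Net reactance X = X_L − X_C = 433.8 Ω
Z = 909.0 + j433.8 Ω
|Z| = √(909.0² + 433.8²) = 1007 Ω
∠Z = arctan(433.8/909.0) = 25.51°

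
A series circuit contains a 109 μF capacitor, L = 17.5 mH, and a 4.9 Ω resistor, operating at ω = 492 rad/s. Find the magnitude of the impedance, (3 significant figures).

11.2 Ω

X_L = ωL = 8.61 Ω
X_C = 1/(ωC) = 18.6 Ω
Net reactance X = X_L − X_C = -10.0 Ω
Z = 4.90 − j10.0 Ω
|Z| = √(4.90² + 10.0²) = 11.2 Ω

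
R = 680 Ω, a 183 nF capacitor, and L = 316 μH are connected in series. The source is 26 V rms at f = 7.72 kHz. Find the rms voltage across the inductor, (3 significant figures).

0.580 V

ω = 2πf = 48510 rad/s
X_L = ωL = 15.3 Ω
X_C = 1/(ωC) = 113 Ω
Net reactance X = X_L − X_C = -97.3 Ω
Z = 680 − j97.3 Ω
|Z| = √(680² + 97.3²) = 687 Ω
I = V/|Z| = 37.8 mA
V_L = I·|Z_L| = 0.0378 × 15.3 = 0.580 V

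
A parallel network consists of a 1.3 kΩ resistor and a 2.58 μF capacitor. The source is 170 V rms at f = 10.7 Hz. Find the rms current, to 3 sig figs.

ω = 2πf = 67.23 rad/s
X_C = 1/(ωC) = 5770 Ω
Parallel: admittances add. Y = 1/R + jωC
Y = (0.000769 + j0.000173) S
|Y| = 0.000789 S → |Z| = 1/|Y| = 1270 Ω, ∠Z = −∠Y = -12.7°
I = V/|Z| = 170/1270 = 134 mA

134 mA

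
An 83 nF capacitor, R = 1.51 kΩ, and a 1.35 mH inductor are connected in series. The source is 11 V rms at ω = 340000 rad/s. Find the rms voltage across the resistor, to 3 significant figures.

X_L = ωL = 459 Ω
X_C = 1/(ωC) = 35.4 Ω
Net reactance X = X_L − X_C = 424 Ω
Z = 1510 + j424 Ω
|Z| = √(1510² + 424²) = 1570 Ω
I = V/|Z| = 7.01 mA
V_R = I·|Z_R| = 0.00701 × 1510 = 10.6 V

10.6 V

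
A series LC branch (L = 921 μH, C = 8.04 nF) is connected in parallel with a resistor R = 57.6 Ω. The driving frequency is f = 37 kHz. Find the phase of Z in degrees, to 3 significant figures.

-10.2°

ω = 2πf = 232500 rad/s
X_L = ωL = 214 Ω
X_C = 1/(ωC) = 535 Ω
Branch 1: Z₁ = R = 57.6 Ω
Branch 2 (series LC): Z₂ = j(X_L − X_C) = −j321 Ω
Parallel: Z = Z₁Z₂/(Z₁+Z₂), |Z| = 56.7 Ω, ∠Z = -10.2°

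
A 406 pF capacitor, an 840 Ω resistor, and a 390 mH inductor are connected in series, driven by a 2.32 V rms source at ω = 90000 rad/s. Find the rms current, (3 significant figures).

X_L = ωL = 35100 Ω
X_C = 1/(ωC) = 27400 Ω
Net reactance X = X_L − X_C = 7730 Ω
Z = 840 + j7730 Ω
|Z| = √(840² + 7730²) = 7780 Ω
I = V/|Z| = 2.32/7780 = 298 μA

298 μA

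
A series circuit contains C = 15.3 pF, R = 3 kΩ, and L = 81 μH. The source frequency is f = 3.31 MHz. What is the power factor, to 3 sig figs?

0.899

ω = 2πf = 2.08e+07 rad/s
X_L = ωL = 1680 Ω
X_C = 1/(ωC) = 3140 Ω
Net reactance X = X_L − X_C = -1460 Ω
Z = 3000 − j1460 Ω
|Z| = √(3000² + 1460²) = 3340 Ω
∠Z = arctan(-1460/3000) = -25.9°
cos φ = cos(-25.9°) = 0.899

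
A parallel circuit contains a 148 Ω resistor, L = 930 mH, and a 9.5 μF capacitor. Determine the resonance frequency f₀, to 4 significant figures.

ω₀ = 1/√(LC) = 1/√(0.93 × 9.5e-06) = 336.4 rad/s
f₀ = ω₀/(2π) = 53.54 Hz

53.54 Hz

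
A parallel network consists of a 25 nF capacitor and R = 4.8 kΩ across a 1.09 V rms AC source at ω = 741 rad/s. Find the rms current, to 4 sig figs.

228.0 μA

X_C = 1/(ωC) = 53980 Ω
Parallel: admittances add. Y = 1/R + jωC
Y = (0.0002083 + j1.852e-05) S
|Y| = 0.0002092 S → |Z| = 1/|Y| = 4781 Ω, ∠Z = −∠Y = -5.081°
I = V/|Z| = 1.09/4781 = 228.0 μA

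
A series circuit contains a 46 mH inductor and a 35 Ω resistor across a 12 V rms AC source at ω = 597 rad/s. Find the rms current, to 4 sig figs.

269.7 mA

X_L = ωL = 27.46 Ω
Z = 35.00 + j27.46 Ω
|Z| = √(35.00² + 27.46²) = 44.49 Ω
I = V/|Z| = 12/44.49 = 269.7 mA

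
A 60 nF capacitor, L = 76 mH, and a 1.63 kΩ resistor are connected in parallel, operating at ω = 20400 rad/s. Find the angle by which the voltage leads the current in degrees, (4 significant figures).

-43.34°

X_L = ωL = 1550 Ω
X_C = 1/(ωC) = 817.0 Ω
Parallel: admittances add. Y = 1/R + 1/(jωL) + jωC
Y = (0.0006135 + j0.0005790) S
|Y| = 0.0008436 S → |Z| = 1/|Y| = 1185 Ω, ∠Z = −∠Y = -43.34°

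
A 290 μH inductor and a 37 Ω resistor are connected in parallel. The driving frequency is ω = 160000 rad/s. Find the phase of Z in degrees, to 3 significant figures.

X_L = ωL = 46.4 Ω
Parallel: admittances add. Y = 1/R + 1/(jωL)
Y = (0.0270 − j0.0216) S
|Y| = 0.0346 S → |Z| = 1/|Y| = 28.9 Ω, ∠Z = −∠Y = 38.6°

38.6°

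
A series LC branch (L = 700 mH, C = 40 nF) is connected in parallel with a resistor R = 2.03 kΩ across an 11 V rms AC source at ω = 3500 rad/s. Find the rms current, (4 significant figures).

X_L = ωL = 2450 Ω
X_C = 1/(ωC) = 7143 Ω
Branch 1: Z₁ = R = 2030 Ω
Branch 2 (series LC): Z₂ = j(X_L − X_C) = −j4693 Ω
Parallel: Z = Z₁Z₂/(Z₁+Z₂), |Z| = 1863 Ω, ∠Z = -23.39°
I = V/|Z| = 11/1863 = 5.904 mA

5.904 mA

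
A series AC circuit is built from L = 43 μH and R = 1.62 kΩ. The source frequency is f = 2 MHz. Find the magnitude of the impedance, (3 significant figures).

ω = 2πf = 1.257e+07 rad/s
X_L = ωL = 540 Ω
Z = 1620 + j540 Ω
|Z| = √(1620² + 540²) = 1710 Ω

1710 Ω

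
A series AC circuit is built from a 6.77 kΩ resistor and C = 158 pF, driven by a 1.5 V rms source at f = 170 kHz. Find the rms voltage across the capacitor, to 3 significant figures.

ω = 2πf = 1.068e+06 rad/s
X_C = 1/(ωC) = 5930 Ω
Z = 6770 − j5930 Ω
|Z| = √(6770² + 5930²) = 9000 Ω
I = V/|Z| = 167 μA
V_C = I·|Z_C| = 0.000167 × 5930 = 0.988 V

0.988 V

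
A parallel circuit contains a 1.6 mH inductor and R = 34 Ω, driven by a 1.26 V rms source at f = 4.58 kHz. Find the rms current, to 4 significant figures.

ω = 2πf = 28780 rad/s
X_L = ωL = 46.04 Ω
Parallel: admittances add. Y = 1/R + 1/(jωL)
Y = (0.02941 − j0.02172) S
|Y| = 0.03656 S → |Z| = 1/|Y| = 27.35 Ω, ∠Z = −∠Y = 36.44°
I = V/|Z| = 1.26/27.35 = 46.07 mA

46.07 mA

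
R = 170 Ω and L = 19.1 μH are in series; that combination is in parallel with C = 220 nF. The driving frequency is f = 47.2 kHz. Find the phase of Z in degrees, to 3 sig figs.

ω = 2πf = 296600 rad/s
X_L = ωL = 5.66 Ω
X_C = 1/(ωC) = 15.3 Ω
Branch 1 (R+jX_L): Z₁ = 170 + j5.66 Ω, |Z₁| = 170 Ω
Branch 2 (−jX_C): Z₂ = −j15.3 Ω
Parallel: Z = Z₁Z₂/(Z₁+Z₂), |Z| = 15.3 Ω, ∠Z = -84.8°

-84.8°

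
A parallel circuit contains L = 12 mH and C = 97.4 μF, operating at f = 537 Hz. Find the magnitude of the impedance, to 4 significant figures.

3.290 Ω

ω = 2πf = 3374 rad/s
X_L = ωL = 40.49 Ω
X_C = 1/(ωC) = 3.043 Ω
Parallel: admittances add. Y = 1/(jωL) + jωC
Y = (0 + j0.3039) S
|Y| = 0.3039 S → |Z| = 1/|Y| = 3.290 Ω, ∠Z = −∠Y = -90.00°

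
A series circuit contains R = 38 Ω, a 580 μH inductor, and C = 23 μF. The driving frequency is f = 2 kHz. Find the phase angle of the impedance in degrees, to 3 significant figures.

5.75°

ω = 2πf = 12570 rad/s
X_L = ωL = 7.29 Ω
X_C = 1/(ωC) = 3.46 Ω
Net reactance X = X_L − X_C = 3.83 Ω
Z = 38.0 + j3.83 Ω
|Z| = √(38.0² + 3.83²) = 38.2 Ω
∠Z = arctan(3.83/38.0) = 5.75°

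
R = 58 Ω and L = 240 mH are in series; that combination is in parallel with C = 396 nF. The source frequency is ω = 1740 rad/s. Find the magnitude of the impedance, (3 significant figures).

X_L = ωL = 418 Ω
X_C = 1/(ωC) = 1450 Ω
Branch 1 (R+jX_L): Z₁ = 58.0 + j418 Ω, |Z₁| = 422 Ω
Branch 2 (−jX_C): Z₂ = −j1450 Ω
Parallel: Z = Z₁Z₂/(Z₁+Z₂), |Z| = 591 Ω, ∠Z = 78.9°

591 Ω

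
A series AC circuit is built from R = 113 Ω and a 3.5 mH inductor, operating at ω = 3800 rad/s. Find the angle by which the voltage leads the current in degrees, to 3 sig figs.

X_L = ωL = 13.3 Ω
Z = 113 + j13.3 Ω
|Z| = √(113² + 13.3²) = 114 Ω
∠Z = arctan(13.3/113) = 6.71°

6.71°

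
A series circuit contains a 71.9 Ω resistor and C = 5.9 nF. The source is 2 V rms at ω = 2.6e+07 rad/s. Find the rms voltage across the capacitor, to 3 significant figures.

X_C = 1/(ωC) = 6.52 Ω
Z = 71.9 − j6.52 Ω
|Z| = √(71.9² + 6.52²) = 72.2 Ω
I = V/|Z| = 27.7 mA
V_C = I·|Z_C| = 0.0277 × 6.52 = 0.181 V

0.181 V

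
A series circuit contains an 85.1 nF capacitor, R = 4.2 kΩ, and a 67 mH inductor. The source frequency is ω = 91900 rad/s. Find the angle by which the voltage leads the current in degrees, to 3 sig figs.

55.1°

X_L = ωL = 6160 Ω
X_C = 1/(ωC) = 128 Ω
Net reactance X = X_L − X_C = 6030 Ω
Z = 4200 + j6030 Ω
|Z| = √(4200² + 6030²) = 7350 Ω
∠Z = arctan(6030/4200) = 55.1°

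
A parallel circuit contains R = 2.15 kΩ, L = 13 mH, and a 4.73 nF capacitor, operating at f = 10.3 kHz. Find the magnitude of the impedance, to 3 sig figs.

1000 Ω

ω = 2πf = 64720 rad/s
X_L = ωL = 841 Ω
X_C = 1/(ωC) = 3270 Ω
Parallel: admittances add. Y = 1/R + 1/(jωL) + jωC
Y = (0.000465 − j0.000882) S
|Y| = 0.000998 S → |Z| = 1/|Y| = 1000 Ω, ∠Z = −∠Y = 62.2°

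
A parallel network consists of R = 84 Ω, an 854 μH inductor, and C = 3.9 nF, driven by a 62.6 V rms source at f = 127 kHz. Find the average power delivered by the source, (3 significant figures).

46.7 W

ω = 2πf = 798000 rad/s
X_L = ωL = 681 Ω
X_C = 1/(ωC) = 321 Ω
Parallel: admittances add. Y = 1/R + 1/(jωL) + jωC
Y = (0.0119 + j0.00164) S
|Y| = 0.0120 S → |Z| = 1/|Y| = 83.2 Ω, ∠Z = −∠Y = -7.87°
I = V/|Z| = 752 mA
P = VI cos φ = 62.6 × 0.752 × cos(-7.87°) = 46.7 W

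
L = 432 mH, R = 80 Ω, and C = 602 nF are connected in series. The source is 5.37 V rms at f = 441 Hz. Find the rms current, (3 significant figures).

ω = 2πf = 2771 rad/s
X_L = ωL = 1200 Ω
X_C = 1/(ωC) = 599 Ω
Net reactance X = X_L − X_C = 598 Ω
Z = 80.0 + j598 Ω
|Z| = √(80.0² + 598²) = 603 Ω
I = V/|Z| = 5.37/603 = 8.91 mA

8.91 mA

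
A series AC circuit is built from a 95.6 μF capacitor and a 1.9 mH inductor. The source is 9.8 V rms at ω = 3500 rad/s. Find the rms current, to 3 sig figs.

X_L = ωL = 6.65 Ω
X_C = 1/(ωC) = 2.99 Ω
Net reactance X = X_L − X_C = 3.66 Ω
Z = j3.66 Ω
|Z| = √(0² + 3.66²) = 3.66 Ω
I = V/|Z| = 9.8/3.66 = 2.68 A

2.68 A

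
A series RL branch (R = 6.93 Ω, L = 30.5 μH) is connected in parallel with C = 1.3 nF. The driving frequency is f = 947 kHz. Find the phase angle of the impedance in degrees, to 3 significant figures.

-84.6°

ω = 2πf = 5.95e+06 rad/s
X_L = ωL = 181 Ω
X_C = 1/(ωC) = 129 Ω
Branch 1 (R+jX_L): Z₁ = 6.93 + j181 Ω, |Z₁| = 182 Ω
Branch 2 (−jX_C): Z₂ = −j129 Ω
Parallel: Z = Z₁Z₂/(Z₁+Z₂), |Z| = 446 Ω, ∠Z = -84.6°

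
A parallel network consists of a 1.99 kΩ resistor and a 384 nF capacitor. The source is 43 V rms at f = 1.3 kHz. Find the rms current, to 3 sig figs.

137 mA

ω = 2πf = 8168 rad/s
X_C = 1/(ωC) = 319 Ω
Parallel: admittances add. Y = 1/R + jωC
Y = (0.000503 + j0.00314) S
|Y| = 0.00318 S → |Z| = 1/|Y| = 315 Ω, ∠Z = −∠Y = -80.9°
I = V/|Z| = 43/315 = 137 mA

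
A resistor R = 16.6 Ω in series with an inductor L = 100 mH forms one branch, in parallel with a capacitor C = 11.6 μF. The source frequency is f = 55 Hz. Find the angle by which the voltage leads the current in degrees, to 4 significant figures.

59.93°

ω = 2πf = 345.6 rad/s
X_L = ωL = 34.56 Ω
X_C = 1/(ωC) = 249.5 Ω
Branch 1 (R+jX_L): Z₁ = 16.60 + j34.56 Ω, |Z₁| = 38.34 Ω
Branch 2 (−jX_C): Z₂ = −j249.5 Ω
Parallel: Z = Z₁Z₂/(Z₁+Z₂), |Z| = 44.37 Ω, ∠Z = 59.93°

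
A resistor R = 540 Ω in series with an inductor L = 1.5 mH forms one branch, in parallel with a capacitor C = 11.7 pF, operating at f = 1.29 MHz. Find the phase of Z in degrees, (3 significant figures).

-74.0°

ω = 2πf = 8.105e+06 rad/s
X_L = ωL = 12200 Ω
X_C = 1/(ωC) = 10500 Ω
Branch 1 (R+jX_L): Z₁ = 540 + j12200 Ω, |Z₁| = 12200 Ω
Branch 2 (−jX_C): Z₂ = −j10500 Ω
Parallel: Z = Z₁Z₂/(Z₁+Z₂), |Z| = 75400 Ω, ∠Z = -74.0°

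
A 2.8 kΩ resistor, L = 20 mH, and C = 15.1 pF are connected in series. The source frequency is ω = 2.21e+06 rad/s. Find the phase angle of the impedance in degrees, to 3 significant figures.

X_L = ωL = 44200 Ω
X_C = 1/(ωC) = 30000 Ω
Net reactance X = X_L − X_C = 14200 Ω
Z = 2800 + j14200 Ω
|Z| = √(2800² + 14200²) = 14500 Ω
∠Z = arctan(14200/2800) = 78.9°

78.9°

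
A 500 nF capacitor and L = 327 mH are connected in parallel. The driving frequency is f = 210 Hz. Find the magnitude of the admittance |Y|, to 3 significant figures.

ω = 2πf = 1319 rad/s
X_L = ωL = 431 Ω
X_C = 1/(ωC) = 1520 Ω
Parallel: admittances add. Y = 1/(jωL) + jωC
Y = (0 − j0.00166) S
|Y| = 0.00166 S → |Z| = 1/|Y| = 603 Ω, ∠Z = −∠Y = 90.0°

1.66 mS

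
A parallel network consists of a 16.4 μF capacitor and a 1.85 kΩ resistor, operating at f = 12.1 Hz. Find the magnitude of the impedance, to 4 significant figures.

735.9 Ω

ω = 2πf = 76.03 rad/s
X_C = 1/(ωC) = 802.0 Ω
Parallel: admittances add. Y = 1/R + jωC
Y = (0.0005405 + j0.001247) S
|Y| = 0.001359 S → |Z| = 1/|Y| = 735.9 Ω, ∠Z = −∠Y = -66.56°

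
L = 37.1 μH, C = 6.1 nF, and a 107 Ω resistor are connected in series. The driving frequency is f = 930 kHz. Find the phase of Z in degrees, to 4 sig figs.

60.45°

ω = 2πf = 5.843e+06 rad/s
X_L = ωL = 216.8 Ω
X_C = 1/(ωC) = 28.05 Ω
Net reactance X = X_L − X_C = 188.7 Ω
Z = 107.0 + j188.7 Ω
|Z| = √(107.0² + 188.7²) = 217.0 Ω
∠Z = arctan(188.7/107.0) = 60.45°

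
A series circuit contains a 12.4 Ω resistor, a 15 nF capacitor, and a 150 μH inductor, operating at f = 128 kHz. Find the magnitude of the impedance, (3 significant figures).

39.7 Ω

ω = 2πf = 804200 rad/s
X_L = ωL = 121 Ω
X_C = 1/(ωC) = 82.9 Ω
Net reactance X = X_L − X_C = 37.7 Ω
Z = 12.4 + j37.7 Ω
|Z| = √(12.4² + 37.7²) = 39.7 Ω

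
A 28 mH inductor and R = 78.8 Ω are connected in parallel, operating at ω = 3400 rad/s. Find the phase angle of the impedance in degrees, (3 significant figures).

X_L = ωL = 95.2 Ω
Parallel: admittances add. Y = 1/R + 1/(jωL)
Y = (0.0127 − j0.0105) S
|Y| = 0.0165 S → |Z| = 1/|Y| = 60.7 Ω, ∠Z = −∠Y = 39.6°

39.6°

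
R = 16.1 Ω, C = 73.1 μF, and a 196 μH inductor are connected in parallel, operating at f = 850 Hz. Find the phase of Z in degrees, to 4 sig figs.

ω = 2πf = 5341 rad/s
X_L = ωL = 1.047 Ω
X_C = 1/(ωC) = 2.561 Ω
Parallel: admittances add. Y = 1/R + 1/(jωL) + jωC
Y = (0.06211 − j0.5649) S
|Y| = 0.5683 S → |Z| = 1/|Y| = 1.760 Ω, ∠Z = −∠Y = 83.73°

83.73°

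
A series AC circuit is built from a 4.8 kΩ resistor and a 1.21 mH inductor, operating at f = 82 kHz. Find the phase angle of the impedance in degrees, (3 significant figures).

ω = 2πf = 515200 rad/s
X_L = ωL = 623 Ω
Z = 4800 + j623 Ω
|Z| = √(4800² + 623²) = 4840 Ω
∠Z = arctan(623/4800) = 7.40°

7.40°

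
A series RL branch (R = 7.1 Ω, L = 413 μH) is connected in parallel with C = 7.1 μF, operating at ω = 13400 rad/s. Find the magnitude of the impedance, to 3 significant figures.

10.9 Ω

X_L = ωL = 5.53 Ω
X_C = 1/(ωC) = 10.5 Ω
Branch 1 (R+jX_L): Z₁ = 7.10 + j5.53 Ω, |Z₁| = 9.00 Ω
Branch 2 (−jX_C): Z₂ = −j10.5 Ω
Parallel: Z = Z₁Z₂/(Z₁+Z₂), |Z| = 10.9 Ω, ∠Z = -17.0°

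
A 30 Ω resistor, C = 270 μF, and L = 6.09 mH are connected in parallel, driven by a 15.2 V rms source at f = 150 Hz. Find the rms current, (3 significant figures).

ω = 2πf = 942.5 rad/s
X_L = ωL = 5.74 Ω
X_C = 1/(ωC) = 3.93 Ω
Parallel: admittances add. Y = 1/R + 1/(jωL) + jωC
Y = (0.0333 + j0.0802) S
|Y| = 0.0869 S → |Z| = 1/|Y| = 11.5 Ω, ∠Z = −∠Y = -67.4°
I = V/|Z| = 15.2/11.5 = 1.32 A

1.32 A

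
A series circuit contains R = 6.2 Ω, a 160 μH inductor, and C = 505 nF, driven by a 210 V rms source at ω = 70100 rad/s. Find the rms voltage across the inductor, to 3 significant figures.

X_L = ωL = 11.2 Ω
X_C = 1/(ωC) = 28.2 Ω
Net reactance X = X_L − X_C = -17.0 Ω
Z = 6.20 − j17.0 Ω
|Z| = √(6.20² + 17.0²) = 18.1 Ω
I = V/|Z| = 11.6 A
V_L = I·|Z_L| = 11.6 × 11.2 = 130 V

130 V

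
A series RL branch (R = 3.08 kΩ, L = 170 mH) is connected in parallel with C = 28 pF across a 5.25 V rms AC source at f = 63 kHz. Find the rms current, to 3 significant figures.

ω = 2πf = 395800 rad/s
X_L = ωL = 67300 Ω
X_C = 1/(ωC) = 90200 Ω
Branch 1 (R+jX_L): Z₁ = 3080 + j67300 Ω, |Z₁| = 67400 Ω
Branch 2 (−jX_C): Z₂ = −j90200 Ω
Parallel: Z = Z₁Z₂/(Z₁+Z₂), |Z| = 263000 Ω, ∠Z = 79.7°
I = V/|Z| = 5.25/263000 = 20.0 μA

20.0 μA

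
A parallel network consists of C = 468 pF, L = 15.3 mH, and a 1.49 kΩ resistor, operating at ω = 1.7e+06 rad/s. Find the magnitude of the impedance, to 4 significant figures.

988.4 Ω

X_L = ωL = 26010 Ω
X_C = 1/(ωC) = 1257 Ω
Parallel: admittances add. Y = 1/R + 1/(jωL) + jωC
Y = (0.0006711 + j0.0007572) S
|Y| = 0.001012 S → |Z| = 1/|Y| = 988.4 Ω, ∠Z = −∠Y = -48.45°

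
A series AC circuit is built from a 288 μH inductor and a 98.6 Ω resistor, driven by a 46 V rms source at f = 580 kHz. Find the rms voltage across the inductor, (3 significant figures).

ω = 2πf = 3.644e+06 rad/s
X_L = ωL = 1050 Ω
Z = 98.6 + j1050 Ω
|Z| = √(98.6² + 1050²) = 1050 Ω
I = V/|Z| = 43.6 mA
V_L = I·|Z_L| = 0.0436 × 1050 = 45.8 V

45.8 V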